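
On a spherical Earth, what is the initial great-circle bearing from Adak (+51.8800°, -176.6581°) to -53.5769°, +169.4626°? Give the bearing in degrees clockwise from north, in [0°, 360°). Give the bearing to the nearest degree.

189°

Δλ = 169.4626 − -176.6581 = 346.1207°; wrapped into (−180°, 180°]: -13.8793°.
θ = atan2( sin Δλ · cos φ₂ , cos φ₁ · sin φ₂ − sin φ₁ · cos φ₂ · cos Δλ )
  = atan2(-0.14243, -0.95019) = -171.475° → normalised to [0°, 360°): 188.525°.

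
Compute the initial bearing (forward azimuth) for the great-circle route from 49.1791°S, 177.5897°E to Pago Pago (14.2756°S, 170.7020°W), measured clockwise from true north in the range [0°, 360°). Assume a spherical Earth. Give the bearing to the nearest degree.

19°

Δλ = -170.7020 − 177.5897 = -348.2917°; wrapped into (−180°, 180°]: 11.7083°.
θ = atan2( sin Δλ · cos φ₂ , cos φ₁ · sin φ₂ − sin φ₁ · cos φ₂ · cos Δλ )
  = atan2(0.19666, 0.55694) = 19.449° → normalised to [0°, 360°): 19.449°.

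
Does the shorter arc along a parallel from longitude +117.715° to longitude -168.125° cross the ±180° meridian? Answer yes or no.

Naïve |-168.125 − 117.715| = 285.84° > 180°, so the shorter arc goes the other way round — across 180°.
Signed shortest Δλ = ((-168.125 − 117.715 + 180) mod 360) − 180 = 74.16°.
Going east by 74.16° from +117.715° passes through 180° before reaching -168.125°.

Yes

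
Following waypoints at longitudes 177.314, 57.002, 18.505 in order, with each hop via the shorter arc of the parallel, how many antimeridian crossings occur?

Leg 1: +177.314° → +57.002°, shortest Δλ = -120.312° (west) — does not cross 180°.
Leg 2: +57.002° → +18.505°, shortest Δλ = -38.497° (west) — does not cross 180°.
Total crossings: 0.

0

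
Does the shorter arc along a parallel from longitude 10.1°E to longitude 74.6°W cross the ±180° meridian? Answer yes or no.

Signed shortest Δλ = ((-74.6 − 10.1 + 180) mod 360) − 180 = -84.7°.
Going west by 84.7° from +10.1° reaches -74.6° without touching 180°.

No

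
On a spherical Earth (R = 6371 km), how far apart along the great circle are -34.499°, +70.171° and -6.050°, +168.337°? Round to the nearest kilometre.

10369 km

Δλ = 168.337 − 70.171 = 98.166°.
Δφ = -6.050 − -34.499 = 28.449°.
a = sin²(Δφ/2) + cos φ₁ · cos φ₂ · sin²(Δλ/2) = 0.528357.
c = 2·atan2(√a, √(1−a)) = 1.62754 rad → d = 6371·c ≈ 10369.06 km.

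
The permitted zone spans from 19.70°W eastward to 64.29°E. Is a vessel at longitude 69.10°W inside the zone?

No

Band width going east from -19.70° to +64.29°: ((64.29 − -19.70) mod 360) = 83.99°.
Offset of -69.10° east of the west edge: ((-69.10 − -19.70) mod 360) = 310.60°.
310.60° > 83.99° ⇒ outside.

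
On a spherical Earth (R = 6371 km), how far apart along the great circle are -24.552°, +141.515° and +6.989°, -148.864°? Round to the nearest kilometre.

Δλ = -148.864 − 141.515 = -290.379°; wrapped into (−180°, 180°]: 69.621°.
Δφ = 6.989 − -24.552 = 31.541°.
a = sin²(Δφ/2) + cos φ₁ · cos φ₂ · sin²(Δλ/2) = 0.368085.
c = 2·atan2(√a, √(1−a)) = 1.30381 rad → d = 6371·c ≈ 8306.55 km.

8307 km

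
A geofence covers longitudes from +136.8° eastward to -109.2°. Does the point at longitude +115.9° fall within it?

Band width going east from +136.8° to -109.2°: ((-109.2 − 136.8) mod 360) = 114.0°.
Offset of +115.9° east of the west edge: ((115.9 − 136.8) mod 360) = 339.1°.
339.1° > 114.0° ⇒ outside.

No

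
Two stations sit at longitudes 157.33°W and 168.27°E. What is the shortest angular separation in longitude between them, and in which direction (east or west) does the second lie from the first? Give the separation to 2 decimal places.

Raw difference: 168.27 − -157.33 = 325.6°.
Normalise into (−180°, 180°]: 325.6° − 360° = -34.4°.
Negative ⇒ the second point lies to the west; separation 34.40°.

34.40° west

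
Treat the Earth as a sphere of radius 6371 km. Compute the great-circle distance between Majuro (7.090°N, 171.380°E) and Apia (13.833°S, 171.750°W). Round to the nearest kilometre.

Δλ = -171.750 − 171.380 = -343.130°; wrapped into (−180°, 180°]: 16.870°.
Δφ = -13.833 − 7.090 = -20.923°.
a = sin²(Δφ/2) + cos φ₁ · cos φ₂ · sin²(Δλ/2) = 0.053703.
c = 2·atan2(√a, √(1−a)) = 0.46773 rad → d = 6371·c ≈ 2979.90 km.

2980 km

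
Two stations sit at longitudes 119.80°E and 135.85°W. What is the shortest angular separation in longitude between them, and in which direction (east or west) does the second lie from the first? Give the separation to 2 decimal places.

104.35° east

Raw difference: -135.85 − 119.80 = -255.65°.
Normalise into (−180°, 180°]: -255.65° + 360° = 104.35°.
Positive ⇒ the second point lies to the east; separation 104.35°.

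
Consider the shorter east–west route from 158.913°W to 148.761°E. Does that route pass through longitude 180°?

Naïve |148.761 − -158.913| = 307.674° > 180°, so the shorter arc goes the other way round — across 180°.
Signed shortest Δλ = ((148.761 − -158.913 + 180) mod 360) − 180 = -52.326°.
Going west by 52.326° from -158.913° passes through 180° before reaching +148.761°.

Yes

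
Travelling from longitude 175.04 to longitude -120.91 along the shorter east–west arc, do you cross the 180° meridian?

Naïve |-120.91 − 175.04| = 295.95° > 180°, so the shorter arc goes the other way round — across 180°.
Signed shortest Δλ = ((-120.91 − 175.04 + 180) mod 360) − 180 = 64.05°.
Going east by 64.05° from +175.04° passes through 180° before reaching -120.91°.

Yes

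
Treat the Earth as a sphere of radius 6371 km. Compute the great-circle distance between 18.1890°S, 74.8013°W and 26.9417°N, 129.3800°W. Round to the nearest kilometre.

7733 km

Δλ = -129.3800 − -74.8013 = -54.5787°.
Δφ = 26.9417 − -18.1890 = 45.1307°.
a = sin²(Δφ/2) + cos φ₁ · cos φ₂ · sin²(Δλ/2) = 0.325284.
c = 2·atan2(√a, √(1−a)) = 1.21383 rad → d = 6371·c ≈ 7733.32 km.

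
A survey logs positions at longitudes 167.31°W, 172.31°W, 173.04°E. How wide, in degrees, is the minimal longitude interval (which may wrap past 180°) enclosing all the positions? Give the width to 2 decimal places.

Sort the longitudes: -172.31°, -167.31°, +173.04°.
Eastward gaps between consecutive values (wrapping around): 5.00°, 340.35°, 14.65°.
Largest gap = 340.35° ⇒ minimal covering band is its complement: 360° − 340.35° = 19.65°.
Band runs from +173.04° eastward to -167.31°, crossing the antimeridian.

19.65°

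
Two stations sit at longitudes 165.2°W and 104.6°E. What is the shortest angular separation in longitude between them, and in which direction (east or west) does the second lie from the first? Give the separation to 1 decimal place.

Raw difference: 104.6 − -165.2 = 269.8°.
Normalise into (−180°, 180°]: 269.8° − 360° = -90.2°.
Negative ⇒ the second point lies to the west; separation 90.2°.

90.2° west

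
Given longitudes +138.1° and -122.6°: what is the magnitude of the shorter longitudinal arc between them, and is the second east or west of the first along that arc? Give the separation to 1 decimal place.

Raw difference: -122.6 − 138.1 = -260.7°.
Normalise into (−180°, 180°]: -260.7° + 360° = 99.3°.
Positive ⇒ the second point lies to the east; separation 99.3°.

99.3° east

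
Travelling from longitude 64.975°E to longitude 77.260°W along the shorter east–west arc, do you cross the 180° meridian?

Signed shortest Δλ = ((-77.260 − 64.975 + 180) mod 360) − 180 = -142.235°.
Going west by 142.235° from +64.975° reaches -77.260° without touching 180°.

No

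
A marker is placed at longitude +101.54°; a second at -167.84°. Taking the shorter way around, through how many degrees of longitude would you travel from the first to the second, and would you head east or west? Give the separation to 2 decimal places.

Raw difference: -167.84 − 101.54 = -269.38°.
Normalise into (−180°, 180°]: -269.38° + 360° = 90.62°.
Positive ⇒ the second point lies to the east; separation 90.62°.

90.62° east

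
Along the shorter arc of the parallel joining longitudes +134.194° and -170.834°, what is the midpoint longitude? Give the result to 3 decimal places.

Signed shortest Δλ from +134.194° to -170.834° is +54.972°.
Midpoint longitude = +134.194° + (+54.972°)/2 = +134.194° + 27.486° = +161.680°.
(The naïve average (+134.194 + -170.834)/2 = -18.32° is on the wrong side of the globe.)

+161.680°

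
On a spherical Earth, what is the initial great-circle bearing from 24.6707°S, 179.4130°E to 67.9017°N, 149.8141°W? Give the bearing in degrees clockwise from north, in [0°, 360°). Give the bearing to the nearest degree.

11°

Δλ = -149.8141 − 179.4130 = -329.2271°; wrapped into (−180°, 180°]: 30.7729°.
θ = atan2( sin Δλ · cos φ₂ , cos φ₁ · sin φ₂ − sin φ₁ · cos φ₂ · cos Δλ )
  = atan2(0.19248, 0.97688) = 11.146° → normalised to [0°, 360°): 11.146°.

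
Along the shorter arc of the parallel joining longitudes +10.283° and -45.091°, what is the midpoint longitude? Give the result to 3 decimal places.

-17.404°

Signed shortest Δλ from +10.283° to -45.091° is -55.374°.
Midpoint longitude = +10.283° + (-55.374°)/2 = +10.283° − 27.687° = -17.404°.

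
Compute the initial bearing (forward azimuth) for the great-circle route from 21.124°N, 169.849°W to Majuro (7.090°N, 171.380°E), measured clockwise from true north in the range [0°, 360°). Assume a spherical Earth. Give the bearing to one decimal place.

235.0°

Δλ = 171.380 − -169.849 = 341.229°; wrapped into (−180°, 180°]: -18.771°.
θ = atan2( sin Δλ · cos φ₂ , cos φ₁ · sin φ₂ − sin φ₁ · cos φ₂ · cos Δλ )
  = atan2(-0.31933, -0.22348) = -124.986° → normalised to [0°, 360°): 235.014°.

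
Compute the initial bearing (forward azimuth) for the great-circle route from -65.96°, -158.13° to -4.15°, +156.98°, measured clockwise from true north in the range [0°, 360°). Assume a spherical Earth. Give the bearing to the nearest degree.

311°

Δλ = 156.98 − -158.13 = 315.11°; wrapped into (−180°, 180°]: -44.89°.
θ = atan2( sin Δλ · cos φ₂ , cos φ₁ · sin φ₂ − sin φ₁ · cos φ₂ · cos Δλ )
  = atan2(-0.70390, 0.61583) = -48.818° → normalised to [0°, 360°): 311.182°.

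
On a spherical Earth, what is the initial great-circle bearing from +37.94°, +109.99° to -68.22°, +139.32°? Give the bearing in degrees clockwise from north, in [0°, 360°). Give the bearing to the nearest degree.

Δλ = 139.32 − 109.99 = 29.33°.
θ = atan2( sin Δλ · cos φ₂ , cos φ₁ · sin φ₂ − sin φ₁ · cos φ₂ · cos Δλ )
  = atan2(0.18175, -0.93124) = 168.956° → normalised to [0°, 360°): 168.956°.

169°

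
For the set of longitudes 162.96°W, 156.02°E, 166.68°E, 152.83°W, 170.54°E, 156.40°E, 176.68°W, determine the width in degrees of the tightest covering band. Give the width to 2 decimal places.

51.15°

Sort the longitudes: -176.68°, -162.96°, -152.83°, +156.02°, +156.40°, +166.68°, +170.54°.
Eastward gaps between consecutive values (wrapping around): 13.72°, 10.13°, 308.85°, 0.38°, 10.28°, 3.86°, 12.78°.
Largest gap = 308.85° ⇒ minimal covering band is its complement: 360° − 308.85° = 51.15°.
Band runs from +156.02° eastward to -152.83°, crossing the antimeridian.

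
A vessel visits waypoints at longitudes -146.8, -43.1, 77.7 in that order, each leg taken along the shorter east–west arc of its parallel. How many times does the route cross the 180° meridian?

Leg 1: -146.8° → -43.1°, shortest Δλ = 103.7° (east) — does not cross 180°.
Leg 2: -43.1° → +77.7°, shortest Δλ = 120.8° (east) — does not cross 180°.
Total crossings: 0.

0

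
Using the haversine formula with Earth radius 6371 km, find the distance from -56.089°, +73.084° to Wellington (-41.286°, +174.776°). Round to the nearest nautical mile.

3749 nmi

Δλ = 174.776 − 73.084 = 101.692°.
Δφ = -41.286 − -56.089 = 14.803°.
a = sin²(Δφ/2) + cos φ₁ · cos φ₂ · sin²(Δλ/2) = 0.268685.
c = 2·atan2(√a, √(1−a)) = 1.08984 rad → d = 6371·c ≈ 6943.35 km ≈ 3749.11 nmi.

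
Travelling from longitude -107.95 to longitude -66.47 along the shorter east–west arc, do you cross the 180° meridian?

Signed shortest Δλ = ((-66.47 − -107.95 + 180) mod 360) − 180 = 41.48°.
Going east by 41.48° from -107.95° reaches -66.47° without touching 180°.

No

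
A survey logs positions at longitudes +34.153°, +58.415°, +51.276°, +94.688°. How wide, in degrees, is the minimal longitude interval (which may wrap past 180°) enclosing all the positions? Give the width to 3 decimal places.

Sort the longitudes: +34.153°, +51.276°, +58.415°, +94.688°.
Eastward gaps between consecutive values (wrapping around): 17.123°, 7.139°, 36.273°, 299.465°.
Largest gap = 299.465° ⇒ minimal covering band is its complement: 360° − 299.465° = 60.535°.
Band runs from +34.153° eastward to +94.688°.

60.535°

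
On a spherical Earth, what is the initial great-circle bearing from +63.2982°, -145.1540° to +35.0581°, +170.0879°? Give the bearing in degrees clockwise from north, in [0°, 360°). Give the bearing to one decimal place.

Δλ = 170.0879 − -145.1540 = 315.2419°; wrapped into (−180°, 180°]: -44.7581°.
θ = atan2( sin Δλ · cos φ₂ , cos φ₁ · sin φ₂ − sin φ₁ · cos φ₂ · cos Δλ )
  = atan2(-0.57637, -0.26116) = -114.376° → normalised to [0°, 360°): 245.624°.

245.6°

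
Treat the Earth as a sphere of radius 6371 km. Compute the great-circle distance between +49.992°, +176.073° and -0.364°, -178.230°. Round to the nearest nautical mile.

3038 nmi

Δλ = -178.230 − 176.073 = -354.303°; wrapped into (−180°, 180°]: 5.697°.
Δφ = -0.364 − 49.992 = -50.356°.
a = sin²(Δφ/2) + cos φ₁ · cos φ₂ · sin²(Δλ/2) = 0.182580.
c = 2·atan2(√a, √(1−a)) = 0.88299 rad → d = 6371·c ≈ 5625.56 km ≈ 3037.56 nmi.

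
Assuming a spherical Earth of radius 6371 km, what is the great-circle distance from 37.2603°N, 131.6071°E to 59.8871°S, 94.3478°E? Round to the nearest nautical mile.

Δλ = 94.3478 − 131.6071 = -37.2593°.
Δφ = -59.8871 − 37.2603 = -97.1474°.
a = sin²(Δφ/2) + cos φ₁ · cos φ₂ · sin²(Δλ/2) = 0.602959.
c = 2·atan2(√a, √(1−a)) = 1.77820 rad → d = 6371·c ≈ 11328.91 km ≈ 6117.12 nmi.

6117 nmi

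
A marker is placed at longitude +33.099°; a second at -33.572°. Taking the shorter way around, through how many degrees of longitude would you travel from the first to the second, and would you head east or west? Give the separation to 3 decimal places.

66.671° west

Raw difference: -33.572 − 33.099 = -66.671°.
Normalise into (−180°, 180°]: -66.671° stays -66.671°.
Negative ⇒ the second point lies to the west; separation 66.671°.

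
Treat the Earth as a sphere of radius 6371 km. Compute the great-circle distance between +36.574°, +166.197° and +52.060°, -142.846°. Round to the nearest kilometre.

4298 km

Δλ = -142.846 − 166.197 = -309.043°; wrapped into (−180°, 180°]: 50.957°.
Δφ = 52.060 − 36.574 = 15.486°.
a = sin²(Δφ/2) + cos φ₁ · cos φ₂ · sin²(Δλ/2) = 0.109523.
c = 2·atan2(√a, √(1−a)) = 0.67460 rad → d = 6371·c ≈ 4297.90 km.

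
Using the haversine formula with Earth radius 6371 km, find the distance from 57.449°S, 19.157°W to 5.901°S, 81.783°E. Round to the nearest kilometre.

10103 km

Δλ = 81.783 − -19.157 = 100.940°.
Δφ = -5.901 − -57.449 = 51.548°.
a = sin²(Δφ/2) + cos φ₁ · cos φ₂ · sin²(Δλ/2) = 0.507455.
c = 2·atan2(√a, √(1−a)) = 1.58571 rad → d = 6371·c ≈ 10102.54 km.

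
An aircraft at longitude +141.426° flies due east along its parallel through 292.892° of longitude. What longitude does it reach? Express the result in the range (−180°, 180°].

+74.318°

Start at +141.426°; shift +292.892° → +434.318°.
+434.318° lies outside (−180°, 180°]; subtract 360° → +74.318°.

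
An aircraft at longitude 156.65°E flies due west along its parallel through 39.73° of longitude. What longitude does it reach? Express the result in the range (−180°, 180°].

116.92°E

Start at +156.65°; shift −39.73° → +116.92°.
+116.92° already lies in (−180°, 180°].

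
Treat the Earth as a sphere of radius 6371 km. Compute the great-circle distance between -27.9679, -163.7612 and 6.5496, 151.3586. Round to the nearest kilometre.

6157 km

Δλ = 151.3586 − -163.7612 = 315.1198°; wrapped into (−180°, 180°]: -44.8802°.
Δφ = 6.5496 − -27.9679 = 34.5175°.
a = sin²(Δφ/2) + cos φ₁ · cos φ₂ · sin²(Δλ/2) = 0.215874.
c = 2·atan2(√a, √(1−a)) = 0.96642 rad → d = 6371·c ≈ 6157.05 km.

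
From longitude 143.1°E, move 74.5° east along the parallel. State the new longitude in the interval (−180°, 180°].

142.4°W

Start at +143.1°; shift +74.5° → +217.6°.
+217.6° lies outside (−180°, 180°]; subtract 360° → -142.4°.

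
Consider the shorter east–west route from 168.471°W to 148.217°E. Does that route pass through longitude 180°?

Yes

Naïve |148.217 − -168.471| = 316.688° > 180°, so the shorter arc goes the other way round — across 180°.
Signed shortest Δλ = ((148.217 − -168.471 + 180) mod 360) − 180 = -43.312°.
Going west by 43.312° from -168.471° passes through 180° before reaching +148.217°.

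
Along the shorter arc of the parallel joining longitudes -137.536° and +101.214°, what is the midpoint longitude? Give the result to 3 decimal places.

+161.839°

Signed shortest Δλ from -137.536° to +101.214° is -121.250°.
Midpoint longitude = -137.536° + (-121.250°)/2 = -137.536° − 60.625° = -198.161°.
Normalise into (−180°, 180°]: +161.839°.
(The naïve average (-137.536 + +101.214)/2 = -18.161° is on the wrong side of the globe.)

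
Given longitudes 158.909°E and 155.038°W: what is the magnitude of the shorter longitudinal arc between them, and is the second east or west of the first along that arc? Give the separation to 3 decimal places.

46.053° east

Raw difference: -155.038 − 158.909 = -313.947°.
Normalise into (−180°, 180°]: -313.947° + 360° = 46.053°.
Positive ⇒ the second point lies to the east; separation 46.053°.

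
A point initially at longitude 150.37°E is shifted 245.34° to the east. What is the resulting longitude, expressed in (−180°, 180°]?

35.71°E

Start at +150.37°; shift +245.34° → +395.71°.
+395.71° lies outside (−180°, 180°]; subtract 360° → +35.71°.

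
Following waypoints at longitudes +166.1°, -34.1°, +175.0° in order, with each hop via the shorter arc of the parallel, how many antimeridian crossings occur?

2

Leg 1: +166.1° → -34.1°, shortest Δλ = 159.8° (east) — crosses 180°.
Leg 2: -34.1° → +175.0°, shortest Δλ = -150.9° (west) — crosses 180°.
Total crossings: 2.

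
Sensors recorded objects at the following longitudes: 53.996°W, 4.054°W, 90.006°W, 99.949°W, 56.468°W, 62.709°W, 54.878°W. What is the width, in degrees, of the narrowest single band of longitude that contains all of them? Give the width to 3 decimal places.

95.895°

Sort the longitudes: -99.949°, -90.006°, -62.709°, -56.468°, -54.878°, -53.996°, -4.054°.
Eastward gaps between consecutive values (wrapping around): 9.943°, 27.297°, 6.241°, 1.590°, 0.882°, 49.942°, 264.105°.
Largest gap = 264.105° ⇒ minimal covering band is its complement: 360° − 264.105° = 95.895°.
Band runs from -99.949° eastward to -4.054°.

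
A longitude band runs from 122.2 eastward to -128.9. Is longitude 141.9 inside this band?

Band width going east from +122.2° to -128.9°: ((-128.9 − 122.2) mod 360) = 108.9°.
Offset of +141.9° east of the west edge: ((141.9 − 122.2) mod 360) = 19.7°.
19.7° ≤ 108.9° ⇒ inside.

Yes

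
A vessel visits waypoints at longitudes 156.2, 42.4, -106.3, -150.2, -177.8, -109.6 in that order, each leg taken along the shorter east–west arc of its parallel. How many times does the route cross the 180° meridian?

Leg 1: +156.2° → +42.4°, shortest Δλ = -113.8° (west) — does not cross 180°.
Leg 2: +42.4° → -106.3°, shortest Δλ = -148.7° (west) — does not cross 180°.
Leg 3: -106.3° → -150.2°, shortest Δλ = -43.9° (west) — does not cross 180°.
Leg 4: -150.2° → -177.8°, shortest Δλ = -27.6° (west) — does not cross 180°.
Leg 5: -177.8° → -109.6°, shortest Δλ = 68.2° (east) — does not cross 180°.
Total crossings: 0.

0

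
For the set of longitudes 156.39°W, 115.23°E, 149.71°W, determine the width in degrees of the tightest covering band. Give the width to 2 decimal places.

Sort the longitudes: -156.39°, -149.71°, +115.23°.
Eastward gaps between consecutive values (wrapping around): 6.68°, 264.94°, 88.38°.
Largest gap = 264.94° ⇒ minimal covering band is its complement: 360° − 264.94° = 95.06°.
Band runs from +115.23° eastward to -149.71°, crossing the antimeridian.

95.06°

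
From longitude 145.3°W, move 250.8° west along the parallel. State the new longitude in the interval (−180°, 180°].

Start at -145.3°; shift −250.8° → -396.1°.
-396.1° lies outside (−180°, 180°]; add 360° → -36.1°.

36.1°W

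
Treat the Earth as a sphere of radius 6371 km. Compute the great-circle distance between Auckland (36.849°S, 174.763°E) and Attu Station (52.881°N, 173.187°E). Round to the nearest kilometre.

9979 km

Δλ = 173.187 − 174.763 = -1.576°.
Δφ = 52.881 − -36.849 = 89.730°.
a = sin²(Δφ/2) + cos φ₁ · cos φ₂ · sin²(Δλ/2) = 0.497735.
c = 2·atan2(√a, √(1−a)) = 1.56627 rad → d = 6371·c ≈ 9978.68 km.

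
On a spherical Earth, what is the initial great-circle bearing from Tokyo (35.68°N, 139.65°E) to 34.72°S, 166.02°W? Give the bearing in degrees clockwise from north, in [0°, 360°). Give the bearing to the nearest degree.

Δλ = -166.02 − 139.65 = -305.67°; wrapped into (−180°, 180°]: 54.33°.
θ = atan2( sin Δλ · cos φ₂ , cos φ₁ · sin φ₂ − sin φ₁ · cos φ₂ · cos Δλ )
  = atan2(0.66774, -0.74220) = 138.023° → normalised to [0°, 360°): 138.023°.

138°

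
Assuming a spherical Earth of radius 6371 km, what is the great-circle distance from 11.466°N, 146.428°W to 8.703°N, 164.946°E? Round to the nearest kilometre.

Δλ = 164.946 − -146.428 = 311.374°; wrapped into (−180°, 180°]: -48.626°.
Δφ = 8.703 − 11.466 = -2.763°.
a = sin²(Δφ/2) + cos φ₁ · cos φ₂ · sin²(Δλ/2) = 0.164800.
c = 2·atan2(√a, √(1−a)) = 0.83605 rad → d = 6371·c ≈ 5326.46 km.

5326 km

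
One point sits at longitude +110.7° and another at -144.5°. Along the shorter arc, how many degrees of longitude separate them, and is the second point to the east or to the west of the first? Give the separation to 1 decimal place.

104.8° east

Raw difference: -144.5 − 110.7 = -255.2°.
Normalise into (−180°, 180°]: -255.2° + 360° = 104.8°.
Positive ⇒ the second point lies to the east; separation 104.8°.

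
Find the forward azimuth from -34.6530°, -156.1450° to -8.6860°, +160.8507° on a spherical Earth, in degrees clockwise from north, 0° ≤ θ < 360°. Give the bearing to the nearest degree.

Δλ = 160.8507 − -156.1450 = 316.9957°; wrapped into (−180°, 180°]: -43.0043°.
θ = atan2( sin Δλ · cos φ₂ , cos φ₁ · sin φ₂ − sin φ₁ · cos φ₂ · cos Δλ )
  = atan2(-0.67423, 0.28682) = -66.955° → normalised to [0°, 360°): 293.045°.

293°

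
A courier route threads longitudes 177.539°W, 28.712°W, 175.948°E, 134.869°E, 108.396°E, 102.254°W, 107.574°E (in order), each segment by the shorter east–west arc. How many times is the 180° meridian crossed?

Leg 1: -177.539° → -28.712°, shortest Δλ = 148.827° (east) — does not cross 180°.
Leg 2: -28.712° → +175.948°, shortest Δλ = -155.34° (west) — crosses 180°.
Leg 3: +175.948° → +134.869°, shortest Δλ = -41.079° (west) — does not cross 180°.
Leg 4: +134.869° → +108.396°, shortest Δλ = -26.473° (west) — does not cross 180°.
Leg 5: +108.396° → -102.254°, shortest Δλ = 149.35° (east) — crosses 180°.
Leg 6: -102.254° → +107.574°, shortest Δλ = -150.172° (west) — crosses 180°.
Total crossings: 3.

3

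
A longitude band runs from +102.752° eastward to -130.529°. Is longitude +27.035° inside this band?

No

Band width going east from +102.752° to -130.529°: ((-130.529 − 102.752) mod 360) = 126.719°.
Offset of +27.035° east of the west edge: ((27.035 − 102.752) mod 360) = 284.283°.
284.283° > 126.719° ⇒ outside.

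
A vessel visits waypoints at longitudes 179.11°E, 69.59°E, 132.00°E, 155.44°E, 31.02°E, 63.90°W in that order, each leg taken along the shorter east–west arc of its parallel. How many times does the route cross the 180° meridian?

Leg 1: +179.11° → +69.59°, shortest Δλ = -109.52° (west) — does not cross 180°.
Leg 2: +69.59° → +132.00°, shortest Δλ = 62.41° (east) — does not cross 180°.
Leg 3: +132.00° → +155.44°, shortest Δλ = 23.44° (east) — does not cross 180°.
Leg 4: +155.44° → +31.02°, shortest Δλ = -124.42° (west) — does not cross 180°.
Leg 5: +31.02° → -63.90°, shortest Δλ = -94.92° (west) — does not cross 180°.
Total crossings: 0.

0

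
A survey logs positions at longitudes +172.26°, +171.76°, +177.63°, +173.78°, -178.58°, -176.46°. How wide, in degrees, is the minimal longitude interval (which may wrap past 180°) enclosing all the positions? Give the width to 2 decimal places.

Sort the longitudes: -178.58°, -176.46°, +171.76°, +172.26°, +173.78°, +177.63°.
Eastward gaps between consecutive values (wrapping around): 2.12°, 348.22°, 0.50°, 1.52°, 3.85°, 3.79°.
Largest gap = 348.22° ⇒ minimal covering band is its complement: 360° − 348.22° = 11.78°.
Band runs from +171.76° eastward to -176.46°, crossing the antimeridian.

11.78°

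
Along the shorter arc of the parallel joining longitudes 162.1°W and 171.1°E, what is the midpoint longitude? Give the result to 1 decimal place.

Signed shortest Δλ from -162.1° to +171.1° is -26.8°.
Midpoint longitude = -162.1° + (-26.8°)/2 = -162.1° − 13.4° = -175.5°.
(The naïve average (-162.1 + +171.1)/2 = 4.5° is on the wrong side of the globe.)

175.5°W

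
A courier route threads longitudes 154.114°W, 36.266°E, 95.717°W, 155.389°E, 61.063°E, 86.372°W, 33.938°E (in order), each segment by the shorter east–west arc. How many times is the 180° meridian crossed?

2

Leg 1: -154.114° → +36.266°, shortest Δλ = -169.62° (west) — crosses 180°.
Leg 2: +36.266° → -95.717°, shortest Δλ = -131.983° (west) — does not cross 180°.
Leg 3: -95.717° → +155.389°, shortest Δλ = -108.894° (west) — crosses 180°.
Leg 4: +155.389° → +61.063°, shortest Δλ = -94.326° (west) — does not cross 180°.
Leg 5: +61.063° → -86.372°, shortest Δλ = -147.435° (west) — does not cross 180°.
Leg 6: -86.372° → +33.938°, shortest Δλ = 120.31° (east) — does not cross 180°.
Total crossings: 2.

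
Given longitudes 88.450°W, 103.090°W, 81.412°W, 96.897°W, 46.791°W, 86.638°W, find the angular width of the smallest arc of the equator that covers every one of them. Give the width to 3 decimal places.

Sort the longitudes: -103.090°, -96.897°, -88.450°, -86.638°, -81.412°, -46.791°.
Eastward gaps between consecutive values (wrapping around): 6.193°, 8.447°, 1.812°, 5.226°, 34.621°, 303.701°.
Largest gap = 303.701° ⇒ minimal covering band is its complement: 360° − 303.701° = 56.299°.
Band runs from -103.090° eastward to -46.791°.

56.299°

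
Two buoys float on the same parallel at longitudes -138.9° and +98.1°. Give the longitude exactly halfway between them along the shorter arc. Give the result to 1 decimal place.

+159.6°

Signed shortest Δλ from -138.9° to +98.1° is -123.0°.
Midpoint longitude = -138.9° + (-123.0°)/2 = -138.9° − 61.5° = -200.4°.
Normalise into (−180°, 180°]: +159.6°.
(The naïve average (-138.9 + +98.1)/2 = -20.4° is on the wrong side of the globe.)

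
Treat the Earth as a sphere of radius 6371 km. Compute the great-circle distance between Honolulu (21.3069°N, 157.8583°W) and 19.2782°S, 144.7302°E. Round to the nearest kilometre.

Δλ = 144.7302 − -157.8583 = 302.5885°; wrapped into (−180°, 180°]: -57.4115°.
Δφ = -19.2782 − 21.3069 = -40.5851°.
a = sin²(Δφ/2) + cos φ₁ · cos φ₂ · sin²(Δλ/2) = 0.323158.
c = 2·atan2(√a, √(1−a)) = 1.20929 rad → d = 6371·c ≈ 7704.39 km.

7704 km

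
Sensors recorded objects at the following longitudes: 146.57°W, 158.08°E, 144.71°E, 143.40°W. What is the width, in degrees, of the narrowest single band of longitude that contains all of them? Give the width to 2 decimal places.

71.89°

Sort the longitudes: -146.57°, -143.40°, +144.71°, +158.08°.
Eastward gaps between consecutive values (wrapping around): 3.17°, 288.11°, 13.37°, 55.35°.
Largest gap = 288.11° ⇒ minimal covering band is its complement: 360° − 288.11° = 71.89°.
Band runs from +144.71° eastward to -143.40°, crossing the antimeridian.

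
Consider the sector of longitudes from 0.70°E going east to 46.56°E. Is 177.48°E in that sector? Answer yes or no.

Band width going east from +0.70° to +46.56°: ((46.56 − 0.70) mod 360) = 45.86°.
Offset of +177.48° east of the west edge: ((177.48 − 0.70) mod 360) = 176.78°.
176.78° > 45.86° ⇒ outside.

No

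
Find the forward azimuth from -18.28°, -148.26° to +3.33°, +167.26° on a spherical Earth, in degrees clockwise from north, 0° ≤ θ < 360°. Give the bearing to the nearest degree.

Δλ = 167.26 − -148.26 = 315.52°; wrapped into (−180°, 180°]: -44.48°.
θ = atan2( sin Δλ · cos φ₂ , cos φ₁ · sin φ₂ − sin φ₁ · cos φ₂ · cos Δλ )
  = atan2(-0.69948, 0.27857) = -68.285° → normalised to [0°, 360°): 291.715°.

292°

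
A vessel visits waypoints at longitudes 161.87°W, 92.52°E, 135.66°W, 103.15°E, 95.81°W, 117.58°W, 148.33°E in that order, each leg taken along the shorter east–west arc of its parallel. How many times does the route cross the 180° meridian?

5

Leg 1: -161.87° → +92.52°, shortest Δλ = -105.61° (west) — crosses 180°.
Leg 2: +92.52° → -135.66°, shortest Δλ = 131.82° (east) — crosses 180°.
Leg 3: -135.66° → +103.15°, shortest Δλ = -121.19° (west) — crosses 180°.
Leg 4: +103.15° → -95.81°, shortest Δλ = 161.04° (east) — crosses 180°.
Leg 5: -95.81° → -117.58°, shortest Δλ = -21.77° (west) — does not cross 180°.
Leg 6: -117.58° → +148.33°, shortest Δλ = -94.09° (west) — crosses 180°.
Total crossings: 5.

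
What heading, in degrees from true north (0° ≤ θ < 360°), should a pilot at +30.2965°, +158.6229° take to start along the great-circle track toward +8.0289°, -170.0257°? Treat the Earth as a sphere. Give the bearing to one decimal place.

120.7°

Δλ = -170.0257 − 158.6229 = -328.6486°; wrapped into (−180°, 180°]: 31.3514°.
θ = atan2( sin Δλ · cos φ₂ , cos φ₁ · sin φ₂ − sin φ₁ · cos φ₂ · cos Δλ )
  = atan2(0.51519, -0.30600) = 120.708° → normalised to [0°, 360°): 120.708°.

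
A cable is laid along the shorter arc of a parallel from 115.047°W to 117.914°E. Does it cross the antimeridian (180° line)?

Yes

Naïve |117.914 − -115.047| = 232.961° > 180°, so the shorter arc goes the other way round — across 180°.
Signed shortest Δλ = ((117.914 − -115.047 + 180) mod 360) − 180 = -127.039°.
Going west by 127.039° from -115.047° passes through 180° before reaching +117.914°.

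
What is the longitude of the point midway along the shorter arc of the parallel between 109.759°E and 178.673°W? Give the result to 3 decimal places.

145.543°E

Signed shortest Δλ from +109.759° to -178.673° is +71.568°.
Midpoint longitude = +109.759° + (+71.568°)/2 = +109.759° + 35.784° = +145.543°.
(The naïve average (+109.759 + -178.673)/2 = -34.457° is on the wrong side of the globe.)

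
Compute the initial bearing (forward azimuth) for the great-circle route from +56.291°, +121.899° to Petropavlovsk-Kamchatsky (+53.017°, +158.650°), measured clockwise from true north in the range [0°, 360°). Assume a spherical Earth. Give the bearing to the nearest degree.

Δλ = 158.650 − 121.899 = 36.751°.
θ = atan2( sin Δλ · cos φ₂ , cos φ₁ · sin φ₂ − sin φ₁ · cos φ₂ · cos Δλ )
  = atan2(0.35995, 0.04235) = 83.289° → normalised to [0°, 360°): 83.289°.

83°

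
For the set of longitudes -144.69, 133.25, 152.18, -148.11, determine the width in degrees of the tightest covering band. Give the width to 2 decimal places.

Sort the longitudes: -148.11°, -144.69°, +133.25°, +152.18°.
Eastward gaps between consecutive values (wrapping around): 3.42°, 277.94°, 18.93°, 59.71°.
Largest gap = 277.94° ⇒ minimal covering band is its complement: 360° − 277.94° = 82.06°.
Band runs from +133.25° eastward to -144.69°, crossing the antimeridian.

82.06°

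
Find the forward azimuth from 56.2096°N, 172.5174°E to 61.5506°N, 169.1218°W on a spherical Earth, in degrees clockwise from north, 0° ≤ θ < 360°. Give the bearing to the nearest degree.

53°

Δλ = -169.1218 − 172.5174 = -341.6392°; wrapped into (−180°, 180°]: 18.3608°.
θ = atan2( sin Δλ · cos φ₂ , cos φ₁ · sin φ₂ − sin φ₁ · cos φ₂ · cos Δλ )
  = atan2(0.15006, 0.11324) = 52.961° → normalised to [0°, 360°): 52.961°.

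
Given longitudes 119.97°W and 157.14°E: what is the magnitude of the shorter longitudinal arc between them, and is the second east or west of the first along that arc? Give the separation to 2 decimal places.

Raw difference: 157.14 − -119.97 = 277.11°.
Normalise into (−180°, 180°]: 277.11° − 360° = -82.89°.
Negative ⇒ the second point lies to the west; separation 82.89°.

82.89° west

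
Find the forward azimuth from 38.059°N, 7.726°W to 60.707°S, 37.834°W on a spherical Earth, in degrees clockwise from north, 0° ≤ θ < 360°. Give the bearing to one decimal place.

Δλ = -37.834 − -7.726 = -30.108°.
θ = atan2( sin Δλ · cos φ₂ , cos φ₁ · sin φ₂ − sin φ₁ · cos φ₂ · cos Δλ )
  = atan2(-0.24544, -0.94762) = -165.479° → normalised to [0°, 360°): 194.521°.

194.5°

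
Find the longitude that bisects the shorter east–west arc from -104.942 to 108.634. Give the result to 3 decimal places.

-178.154°

Signed shortest Δλ from -104.942° to +108.634° is -146.424°.
Midpoint longitude = -104.942° + (-146.424°)/2 = -104.942° − 73.212° = -178.154°.
(The naïve average (-104.942 + +108.634)/2 = 1.846° is on the wrong side of the globe.)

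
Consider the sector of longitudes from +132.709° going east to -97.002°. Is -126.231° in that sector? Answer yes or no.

Band width going east from +132.709° to -97.002°: ((-97.002 − 132.709) mod 360) = 130.289°.
Offset of -126.231° east of the west edge: ((-126.231 − 132.709) mod 360) = 101.060°.
101.060° ≤ 130.289° ⇒ inside.

Yes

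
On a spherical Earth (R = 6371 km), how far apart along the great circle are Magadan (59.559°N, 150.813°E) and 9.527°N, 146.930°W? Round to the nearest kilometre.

7557 km

Δλ = -146.930 − 150.813 = -297.743°; wrapped into (−180°, 180°]: 62.257°.
Δφ = 9.527 − 59.559 = -50.032°.
a = sin²(Δφ/2) + cos φ₁ · cos φ₂ · sin²(Δλ/2) = 0.312353.
c = 2·atan2(√a, √(1−a)) = 1.18608 rad → d = 6371·c ≈ 7556.54 km.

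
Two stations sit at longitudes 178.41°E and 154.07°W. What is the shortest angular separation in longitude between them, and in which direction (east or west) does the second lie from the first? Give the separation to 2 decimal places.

Raw difference: -154.07 − 178.41 = -332.48°.
Normalise into (−180°, 180°]: -332.48° + 360° = 27.52°.
Positive ⇒ the second point lies to the east; separation 27.52°.

27.52° east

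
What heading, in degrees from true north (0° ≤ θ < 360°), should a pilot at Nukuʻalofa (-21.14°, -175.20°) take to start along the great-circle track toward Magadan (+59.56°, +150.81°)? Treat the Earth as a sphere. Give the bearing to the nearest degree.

343°

Δλ = 150.81 − -175.20 = 326.01°; wrapped into (−180°, 180°]: -33.99°.
θ = atan2( sin Δλ · cos φ₂ , cos φ₁ · sin φ₂ − sin φ₁ · cos φ₂ · cos Δλ )
  = atan2(-0.28323, 0.95564) = -16.509° → normalised to [0°, 360°): 343.491°.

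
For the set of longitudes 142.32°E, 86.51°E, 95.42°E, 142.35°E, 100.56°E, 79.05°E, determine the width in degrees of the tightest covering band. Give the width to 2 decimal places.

63.30°

Sort the longitudes: +79.05°, +86.51°, +95.42°, +100.56°, +142.32°, +142.35°.
Eastward gaps between consecutive values (wrapping around): 7.46°, 8.91°, 5.14°, 41.76°, 0.03°, 296.70°.
Largest gap = 296.70° ⇒ minimal covering band is its complement: 360° − 296.70° = 63.30°.
Band runs from +79.05° eastward to +142.35°.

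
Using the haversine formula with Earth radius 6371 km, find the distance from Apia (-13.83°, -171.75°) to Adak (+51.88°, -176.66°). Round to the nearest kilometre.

7322 km

Δλ = -176.66 − -171.75 = -4.91°.
Δφ = 51.88 − -13.83 = 65.71°.
a = sin²(Δφ/2) + cos φ₁ · cos φ₂ · sin²(Δλ/2) = 0.295422.
c = 2·atan2(√a, √(1−a)) = 1.14927 rad → d = 6371·c ≈ 7321.99 km.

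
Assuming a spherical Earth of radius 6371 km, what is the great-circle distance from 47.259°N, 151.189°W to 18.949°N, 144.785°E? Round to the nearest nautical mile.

3524 nmi

Δλ = 144.785 − -151.189 = 295.974°; wrapped into (−180°, 180°]: -64.026°.
Δφ = 18.949 − 47.259 = -28.310°.
a = sin²(Δφ/2) + cos φ₁ · cos φ₂ · sin²(Δλ/2) = 0.240190.
c = 2·atan2(√a, √(1−a)) = 1.02439 rad → d = 6371·c ≈ 6526.39 km ≈ 3523.97 nmi.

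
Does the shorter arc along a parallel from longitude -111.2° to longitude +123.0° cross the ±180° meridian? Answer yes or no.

Naïve |123.0 − -111.2| = 234.2° > 180°, so the shorter arc goes the other way round — across 180°.
Signed shortest Δλ = ((123.0 − -111.2 + 180) mod 360) − 180 = -125.8°.
Going west by 125.8° from -111.2° passes through 180° before reaching +123.0°.

Yes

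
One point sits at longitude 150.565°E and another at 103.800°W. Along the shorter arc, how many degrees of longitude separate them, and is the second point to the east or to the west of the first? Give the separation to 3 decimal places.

105.635° east

Raw difference: -103.800 − 150.565 = -254.365°.
Normalise into (−180°, 180°]: -254.365° + 360° = 105.635°.
Positive ⇒ the second point lies to the east; separation 105.635°.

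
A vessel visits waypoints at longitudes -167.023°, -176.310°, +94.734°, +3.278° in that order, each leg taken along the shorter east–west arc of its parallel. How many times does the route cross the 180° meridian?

Leg 1: -167.023° → -176.310°, shortest Δλ = -9.287° (west) — does not cross 180°.
Leg 2: -176.310° → +94.734°, shortest Δλ = -88.956° (west) — crosses 180°.
Leg 3: +94.734° → +3.278°, shortest Δλ = -91.456° (west) — does not cross 180°.
Total crossings: 1.

1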